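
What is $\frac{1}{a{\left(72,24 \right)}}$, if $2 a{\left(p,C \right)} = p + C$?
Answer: $\frac{1}{48} \approx 0.020833$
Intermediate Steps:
$a{\left(p,C \right)} = \frac{C}{2} + \frac{p}{2}$ ($a{\left(p,C \right)} = \frac{p + C}{2} = \frac{C + p}{2} = \frac{C}{2} + \frac{p}{2}$)
$\frac{1}{a{\left(72,24 \right)}} = \frac{1}{\frac{1}{2} \cdot 24 + \frac{1}{2} \cdot 72} = \frac{1}{12 + 36} = \frac{1}{48}$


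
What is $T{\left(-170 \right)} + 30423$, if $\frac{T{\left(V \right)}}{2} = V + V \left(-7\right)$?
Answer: $32463$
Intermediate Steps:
$T{\left(V \right)} = - 12 V$ ($T{\left(V \right)} = 2 \left(V + V \left(-7\right)\right) = 2 \left(V - 7 V\right) = 2 \left(- 6 V\right) = - 12 V$)
$T{\left(-170 \right)} + 30423 = \left(-12\right) \left(-170\right) + 30423 = 2040 + 30423 = 32463$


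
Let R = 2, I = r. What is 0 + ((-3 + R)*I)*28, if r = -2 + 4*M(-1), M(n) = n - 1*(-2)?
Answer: -56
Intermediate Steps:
M(n) = 2 + n (M(n) = n + 2 = 2 + n)
r = 2 (r = -2 + 4*(2 - 1) = -2 + 4*1 = -2 + 4 = 2)
I = 2
0 + ((-3 + R)*I)*28 = 0 + ((-3 + 2)*2)*28 = 0 - 1*2*28 = 0 - 2*28 = 0 - 56 = -56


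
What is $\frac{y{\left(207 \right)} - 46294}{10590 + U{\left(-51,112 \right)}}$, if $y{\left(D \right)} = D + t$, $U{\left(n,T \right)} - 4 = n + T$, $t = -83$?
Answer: $- \frac{9234}{2131} \approx -4.3332$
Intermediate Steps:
$U{\left(n,T \right)} = 4 + T + n$ ($U{\left(n,T \right)} = 4 + \left(n + T\right) = 4 + \left(T + n\right) = 4 + T + n$)
$y{\left(D \right)} = -83 + D$ ($y{\left(D \right)} = D - 83 = -83 + D$)
$\frac{y{\left(207 \right)} - 46294}{10590 + U{\left(-51,112 \right)}} = \frac{\left(-83 + 207\right) - 46294}{10590 + \left(4 + 112 - 51\right)} = \frac{124 - 46294}{10590 + 65} = - \frac{46170}{10655} = \left(-46170\right) \frac{1}{10655} = - \frac{9234}{2131}$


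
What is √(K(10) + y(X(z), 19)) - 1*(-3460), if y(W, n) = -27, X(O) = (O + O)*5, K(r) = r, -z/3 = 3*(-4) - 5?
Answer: 3460 + I*√17 ≈ 3460.0 + 4.1231*I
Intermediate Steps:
z = 51 (z = -3*(3*(-4) - 5) = -3*(-12 - 5) = -3*(-17) = 51)
X(O) = 10*O (X(O) = (2*O)*5 = 10*O)
√(K(10) + y(X(z), 19)) - 1*(-3460) = √(10 - 27) - 1*(-3460) = √(-17) + 3460 = I*√17 + 3460 = 3460 + I*√17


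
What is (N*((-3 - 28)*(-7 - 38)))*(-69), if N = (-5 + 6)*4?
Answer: -385020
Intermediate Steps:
N = 4 (N = 1*4 = 4)
(N*((-3 - 28)*(-7 - 38)))*(-69) = (4*((-3 - 28)*(-7 - 38)))*(-69) = (4*(-31*(-45)))*(-69) = (4*1395)*(-69) = 5580*(-69) = -385020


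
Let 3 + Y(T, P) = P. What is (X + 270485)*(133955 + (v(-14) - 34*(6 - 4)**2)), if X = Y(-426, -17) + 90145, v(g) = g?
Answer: 48251421050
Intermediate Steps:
Y(T, P) = -3 + P
X = 90125 (X = (-3 - 17) + 90145 = -20 + 90145 = 90125)
(X + 270485)*(133955 + (v(-14) - 34*(6 - 4)**2)) = (90125 + 270485)*(133955 + (-14 - 34*(6 - 4)**2)) = 360610*(133955 + (-14 - 34*2**2)) = 360610*(133955 + (-14 - 34*4)) = 360610*(133955 + (-14 - 136)) = 360610*(133955 - 150) = 360610*133805 = 48251421050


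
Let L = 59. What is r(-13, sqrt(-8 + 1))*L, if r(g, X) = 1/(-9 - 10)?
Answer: -59/19 ≈ -3.1053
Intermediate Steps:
r(g, X) = -1/19 (r(g, X) = 1/(-19) = -1/19)
r(-13, sqrt(-8 + 1))*L = -1/19*59 = -59/19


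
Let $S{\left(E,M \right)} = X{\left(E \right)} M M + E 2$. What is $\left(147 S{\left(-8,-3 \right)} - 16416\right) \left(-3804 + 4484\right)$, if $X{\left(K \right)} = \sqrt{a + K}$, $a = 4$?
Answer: $-12762240 + 1799280 i \approx -1.2762 \cdot 10^{7} + 1.7993 \cdot 10^{6} i$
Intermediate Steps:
$X{\left(K \right)} = \sqrt{4 + K}$
$S{\left(E,M \right)} = 2 E + M^{2} \sqrt{4 + E}$ ($S{\left(E,M \right)} = \sqrt{4 + E} M M + E 2 = M \sqrt{4 + E} M + 2 E = M^{2} \sqrt{4 + E} + 2 E = 2 E + M^{2} \sqrt{4 + E}$)
$\left(147 S{\left(-8,-3 \right)} - 16416\right) \left(-3804 + 4484\right) = \left(147 \left(2 \left(-8\right) + \left(-3\right)^{2} \sqrt{4 - 8}\right) - 16416\right) \left(-3804 + 4484\right) = \left(147 \left(-16 + 9 \sqrt{-4}\right) - 16416\right) 680 = \left(147 \left(-16 + 9 \cdot 2 i\right) - 16416\right) 680 = \left(147 \left(-16 + 18 i\right) - 16416\right) 680 = \left(\left(-2352 + 2646 i\right) - 16416\right) 680 = \left(-18768 + 2646 i\right) 680 = -12762240 + 1799280 i$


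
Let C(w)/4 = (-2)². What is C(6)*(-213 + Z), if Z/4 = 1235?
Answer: 75632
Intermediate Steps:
Z = 4940 (Z = 4*1235 = 4940)
C(w) = 16 (C(w) = 4*(-2)² = 4*4 = 16)
C(6)*(-213 + Z) = 16*(-213 + 4940) = 16*4727 = 75632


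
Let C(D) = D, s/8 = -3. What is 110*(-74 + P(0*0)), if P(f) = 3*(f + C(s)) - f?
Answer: -16060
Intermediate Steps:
s = -24 (s = 8*(-3) = -24)
P(f) = -72 + 2*f (P(f) = 3*(f - 24) - f = 3*(-24 + f) - f = (-72 + 3*f) - f = -72 + 2*f)
110*(-74 + P(0*0)) = 110*(-74 + (-72 + 2*(0*0))) = 110*(-74 + (-72 + 2*0)) = 110*(-74 + (-72 + 0)) = 110*(-74 - 72) = 110*(-146) = -16060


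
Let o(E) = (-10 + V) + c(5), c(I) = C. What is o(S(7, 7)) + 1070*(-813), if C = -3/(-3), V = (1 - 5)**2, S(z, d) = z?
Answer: -869903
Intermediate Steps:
V = 16 (V = (-4)**2 = 16)
C = 1 (C = -3*(-1/3) = 1)
c(I) = 1
o(E) = 7 (o(E) = (-10 + 16) + 1 = 6 + 1 = 7)
o(S(7, 7)) + 1070*(-813) = 7 + 1070*(-813) = 7 - 869910 = -869903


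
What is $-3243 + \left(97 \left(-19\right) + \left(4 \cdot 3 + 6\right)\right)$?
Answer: $-5068$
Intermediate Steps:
$-3243 + \left(97 \left(-19\right) + \left(4 \cdot 3 + 6\right)\right) = -3243 + \left(-1843 + \left(12 + 6\right)\right) = -3243 + \left(-1843 + 18\right) = -3243 - 1825 = -5068$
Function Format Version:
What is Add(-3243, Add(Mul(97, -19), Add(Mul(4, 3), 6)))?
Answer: -5068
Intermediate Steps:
Add(-3243, Add(Mul(97, -19), Add(Mul(4, 3), 6))) = Add(-3243, Add(-1843, Add(12, 6))) = Add(-3243, Add(-1843, 18)) = Add(-3243, -1825) = -5068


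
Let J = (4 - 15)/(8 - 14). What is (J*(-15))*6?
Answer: -165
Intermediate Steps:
J = 11/6 (J = -11/(-6) = -11*(-1/6) = 11/6 ≈ 1.8333)
(J*(-15))*6 = ((11/6)*(-15))*6 = -55/2*6 = -165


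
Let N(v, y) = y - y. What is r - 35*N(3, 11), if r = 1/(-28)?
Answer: -1/28 ≈ -0.035714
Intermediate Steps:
r = -1/28 ≈ -0.035714
N(v, y) = 0
r - 35*N(3, 11) = -1/28 - 35*0 = -1/28 + 0 = -1/28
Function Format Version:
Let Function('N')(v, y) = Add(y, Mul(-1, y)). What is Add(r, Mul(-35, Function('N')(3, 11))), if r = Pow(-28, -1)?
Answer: Rational(-1, 28) ≈ -0.035714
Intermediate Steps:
r = Rational(-1, 28) ≈ -0.035714
Function('N')(v, y) = 0
Add(r, Mul(-35, Function('N')(3, 11))) = Add(Rational(-1, 28), Mul(-35, 0)) = Add(Rational(-1, 28), 0) = Rational(-1, 28)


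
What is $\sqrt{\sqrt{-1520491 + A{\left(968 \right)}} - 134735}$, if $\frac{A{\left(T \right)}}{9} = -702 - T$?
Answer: $\sqrt{-134735 + i \sqrt{1535521}} \approx 1.688 + 367.07 i$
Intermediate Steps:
$A{\left(T \right)} = -6318 - 9 T$ ($A{\left(T \right)} = 9 \left(-702 - T\right) = -6318 - 9 T$)
$\sqrt{\sqrt{-1520491 + A{\left(968 \right)}} - 134735} = \sqrt{\sqrt{-1520491 - 15030} - 134735} = \sqrt{\sqrt{-1535521} - 134735} = \sqrt{i \sqrt{1535521} - 134735} = \sqrt{-134735 + i \sqrt{1535521}}$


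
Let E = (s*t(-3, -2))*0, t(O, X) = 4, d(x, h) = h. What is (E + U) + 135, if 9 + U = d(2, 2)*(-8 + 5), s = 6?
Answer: 120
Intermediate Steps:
E = 0 (E = (6*4)*0 = 24*0 = 0)
U = -15 (U = -9 + 2*(-8 + 5) = -9 + 2*(-3) = -9 - 6 = -15)
(E + U) + 135 = (0 - 15) + 135 = -15 + 135 = 120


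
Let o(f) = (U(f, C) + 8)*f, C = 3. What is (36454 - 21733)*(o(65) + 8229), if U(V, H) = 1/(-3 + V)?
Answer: 7986186663/62 ≈ 1.2881e+8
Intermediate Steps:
o(f) = f*(8 + 1/(-3 + f)) (o(f) = (1/(-3 + f) + 8)*f = (8 + 1/(-3 + f))*f = f*(8 + 1/(-3 + f)))
(36454 - 21733)*(o(65) + 8229) = (36454 - 21733)*(65*(-23 + 8*65)/(-3 + 65) + 8229) = 14721*(65*(-23 + 520)/62 + 8229) = 14721*(65*(1/62)*497 + 8229) = 14721*(32305/62 + 8229) = 14721*(542503/62) = 7986186663/62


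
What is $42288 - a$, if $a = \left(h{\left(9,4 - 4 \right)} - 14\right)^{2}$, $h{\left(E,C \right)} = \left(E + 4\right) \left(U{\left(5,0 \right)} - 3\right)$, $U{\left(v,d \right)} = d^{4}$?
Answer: $39479$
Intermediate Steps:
$h{\left(E,C \right)} = -12 - 3 E$ ($h{\left(E,C \right)} = \left(E + 4\right) \left(0^{4} - 3\right) = \left(4 + E\right) \left(0 - 3\right) = \left(4 + E\right) \left(-3\right) = -12 - 3 E$)
$a = 2809$ ($a = \left(\left(-12 - 27\right) - 14\right)^{2} = \left(-39 - 14\right)^{2} = \left(-53\right)^{2} = 2809$)
$42288 - a = 42288 - 2809 = 39479$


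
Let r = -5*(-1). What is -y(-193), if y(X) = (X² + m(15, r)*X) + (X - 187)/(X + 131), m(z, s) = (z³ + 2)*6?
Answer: 120072637/31 ≈ 3.8733e+6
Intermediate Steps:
r = 5
m(z, s) = 12 + 6*z³ (m(z, s) = (2 + z³)*6 = 12 + 6*z³)
y(X) = X² + 20262*X + (-187 + X)/(131 + X) (y(X) = (X² + (12 + 6*15³)*X) + (X - 187)/(X + 131) = (X² + (12 + 6*3375)*X) + (-187 + X)/(131 + X) = (X² + (12 + 20250)*X) + (-187 + X)/(131 + X) = (X² + 20262*X) + (-187 + X)/(131 + X) = X² + 20262*X + (-187 + X)/(131 + X))
-y(-193) = -(-187 + (-193)³ + 20393*(-193)² + 2654323*(-193))/(131 - 193) = -(-187 - 7189057 + 20393*37249 - 512284339)/(-62) = -(-1)*(-187 - 7189057 + 759618857 - 512284339)/62 = -(-1)*240145274/62 = -1*(-120072637/31) = 120072637/31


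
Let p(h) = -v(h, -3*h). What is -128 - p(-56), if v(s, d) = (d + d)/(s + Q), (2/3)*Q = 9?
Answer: -11552/85 ≈ -135.91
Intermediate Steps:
Q = 27/2 (Q = (3/2)*9 = 27/2 ≈ 13.500)
v(s, d) = 2*d/(27/2 + s) (v(s, d) = (d + d)/(s + 27/2) = (2*d)/(27/2 + s) = 2*d/(27/2 + s))
p(h) = 12*h/(27 + 2*h) (p(h) = -4*(-3*h)/(27 + 2*h) = -(-12)*h/(27 + 2*h) = 12*h/(27 + 2*h))
-128 - p(-56) = -128 - 12*(-56)/(27 + 2*(-56)) = -128 - 12*(-56)/(27 - 112) = -128 - 12*(-56)/(-85) = -128 - 12*(-56)*(-1)/85 = -128 - 1*672/85 = -128 - 672/85 = -11552/85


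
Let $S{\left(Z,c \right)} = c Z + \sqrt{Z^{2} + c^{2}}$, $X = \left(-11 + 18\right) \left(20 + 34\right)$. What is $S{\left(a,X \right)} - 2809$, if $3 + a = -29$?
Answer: $-14905 + 2 \sqrt{35977} \approx -14526.0$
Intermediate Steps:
$X = 378$ ($X = 7 \cdot 54 = 378$)
$a = -32$ ($a = -3 - 29 = -32$)
$S{\left(Z,c \right)} = \sqrt{Z^{2} + c^{2}} + Z c$ ($S{\left(Z,c \right)} = Z c + \sqrt{Z^{2} + c^{2}} = \sqrt{Z^{2} + c^{2}} + Z c$)
$S{\left(a,X \right)} - 2809 = \left(\sqrt{\left(-32\right)^{2} + 378^{2}} - 12096\right) - 2809 = \left(\sqrt{1024 + 142884} - 12096\right) - 2809 = \left(\sqrt{143908} - 12096\right) - 2809 = \left(2 \sqrt{35977} - 12096\right) - 2809 = \left(-12096 + 2 \sqrt{35977}\right) - 2809 = -14905 + 2 \sqrt{35977}$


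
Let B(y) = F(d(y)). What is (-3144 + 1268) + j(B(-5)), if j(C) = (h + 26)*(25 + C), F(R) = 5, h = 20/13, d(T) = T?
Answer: -13648/13 ≈ -1049.8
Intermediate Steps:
h = 20/13 (h = 20*(1/13) = 20/13 ≈ 1.5385)
B(y) = 5
j(C) = 8950/13 + 358*C/13 (j(C) = (20/13 + 26)*(25 + C) = 358*(25 + C)/13 = 8950/13 + 358*C/13)
(-3144 + 1268) + j(B(-5)) = (-3144 + 1268) + (8950/13 + (358/13)*5) = -1876 + (8950/13 + 1790/13) = -1876 + 10740/13 = -13648/13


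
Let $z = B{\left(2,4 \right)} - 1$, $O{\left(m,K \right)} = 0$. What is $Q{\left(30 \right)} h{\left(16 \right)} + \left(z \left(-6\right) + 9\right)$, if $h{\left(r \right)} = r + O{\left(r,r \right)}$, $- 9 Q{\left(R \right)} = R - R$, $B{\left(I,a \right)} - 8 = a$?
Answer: $-57$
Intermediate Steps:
$B{\left(I,a \right)} = 8 + a$
$Q{\left(R \right)} = 0$ ($Q{\left(R \right)} = - \frac{R - R}{9} = \left(- \frac{1}{9}\right) 0 = 0$)
$z = 11$ ($z = \left(8 + 4\right) - 1 = 12 - 1 = 11$)
$h{\left(r \right)} = r$ ($h{\left(r \right)} = r + 0 = r$)
$Q{\left(30 \right)} h{\left(16 \right)} + \left(z \left(-6\right) + 9\right) = 0 \cdot 16 + \left(11 \left(-6\right) + 9\right) = 0 + \left(-66 + 9\right) = 0 - 57 = -57$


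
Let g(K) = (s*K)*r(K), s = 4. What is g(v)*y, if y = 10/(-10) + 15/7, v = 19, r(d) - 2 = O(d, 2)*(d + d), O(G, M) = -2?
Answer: -44992/7 ≈ -6427.4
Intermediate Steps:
r(d) = 2 - 4*d (r(d) = 2 - 2*(d + d) = 2 - 4*d)
g(K) = 4*K*(2 - 4*K) (g(K) = (4*K)*(2 - 4*K) = 4*K*(2 - 4*K))
y = 8/7 (y = 10*(-⅒) + 15*(⅐) = -1 + 15/7 = 8/7 ≈ 1.1429)
g(v)*y = (8*19*(1 - 2*19))*(8/7) = (8*19*(1 - 38))*(8/7) = (8*19*(-37))*(8/7) = -5624*8/7 = -44992/7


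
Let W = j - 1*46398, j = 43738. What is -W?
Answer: 2660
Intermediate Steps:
W = -2660 (W = 43738 - 1*46398 = 43738 - 46398 = -2660)
-W = -1*(-2660) = 2660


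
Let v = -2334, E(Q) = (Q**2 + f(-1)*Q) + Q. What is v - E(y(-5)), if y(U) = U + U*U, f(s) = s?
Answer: -2734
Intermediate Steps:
y(U) = U + U**2
E(Q) = Q**2 (E(Q) = (Q**2 - Q) + Q = Q**2)
v - E(y(-5)) = -2334 - (-5*(1 - 5))**2 = -2334 - (-5*(-4))**2 = -2334 - 1*20**2 = -2334 - 1*400 = -2334 - 400 = -2734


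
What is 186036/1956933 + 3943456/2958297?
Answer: 918603213460/643243224789 ≈ 1.4281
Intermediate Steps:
186036/1956933 + 3943456/2958297 = 186036*(1/1956933) + 3943456*(1/2958297) = 62012/652311 + 3943456/2958297 = 918603213460/643243224789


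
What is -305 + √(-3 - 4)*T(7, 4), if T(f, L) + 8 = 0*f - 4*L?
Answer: -305 - 24*I*√7 ≈ -305.0 - 63.498*I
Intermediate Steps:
T(f, L) = -8 - 4*L (T(f, L) = -8 + (0*f - 4*L) = -8 + (0 - 4*L) = -8 - 4*L)
-305 + √(-3 - 4)*T(7, 4) = -305 + √(-3 - 4)*(-8 - 4*4) = -305 + √(-7)*(-8 - 16) = -305 + (I*√7)*(-24) = -305 - 24*I*√7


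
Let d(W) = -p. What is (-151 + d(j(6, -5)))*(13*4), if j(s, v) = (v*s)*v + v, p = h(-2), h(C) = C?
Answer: -7748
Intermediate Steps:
p = -2
j(s, v) = v + s*v² (j(s, v) = (s*v)*v + v = s*v² + v = v + s*v²)
d(W) = 2 (d(W) = -1*(-2) = 2)
(-151 + d(j(6, -5)))*(13*4) = (-151 + 2)*(13*4) = -149*52 = -7748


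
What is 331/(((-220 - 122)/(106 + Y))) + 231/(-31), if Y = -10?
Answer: -177343/1767 ≈ -100.36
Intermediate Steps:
331/(((-220 - 122)/(106 + Y))) + 231/(-31) = 331/(((-220 - 122)/(106 - 10))) + 231/(-31) = 331/((-342/96)) + 231*(-1/31) = 331/((-342*1/96)) - 231/31 = 331/(-57/16) - 231/31 = 331*(-16/57) - 231/31 = -5296/57 - 231/31 = -177343/1767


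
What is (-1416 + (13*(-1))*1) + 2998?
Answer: 1569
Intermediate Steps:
(-1416 + (13*(-1))*1) + 2998 = (-1416 - 13*1) + 2998 = (-1416 - 13) + 2998 = -1429 + 2998 = 1569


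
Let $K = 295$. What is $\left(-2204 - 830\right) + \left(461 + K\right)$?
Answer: $-2278$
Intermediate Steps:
$\left(-2204 - 830\right) + \left(461 + K\right) = \left(-2204 - 830\right) + \left(461 + 295\right) = -3034 + 756 = -2278$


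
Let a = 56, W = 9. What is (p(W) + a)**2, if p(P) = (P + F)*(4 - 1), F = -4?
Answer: 5041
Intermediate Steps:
p(P) = -12 + 3*P (p(P) = (P - 4)*(4 - 1) = (-4 + P)*3 = -12 + 3*P)
(p(W) + a)**2 = ((-12 + 3*9) + 56)**2 = ((-12 + 27) + 56)**2 = (15 + 56)**2 = 71**2 = 5041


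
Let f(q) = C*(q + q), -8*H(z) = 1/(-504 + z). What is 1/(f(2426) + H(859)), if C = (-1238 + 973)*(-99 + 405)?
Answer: -2840/1117394251201 ≈ -2.5416e-9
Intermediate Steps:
C = -81090 (C = -265*306 = -81090)
H(z) = -1/(8*(-504 + z))
f(q) = -162180*q (f(q) = -81090*(q + q) = -162180*q)
1/(f(2426) + H(859)) = 1/(-162180*2426 - 1/(-4032 + 8*859)) = 1/(-393448680 - 1/(-4032 + 6872)) = 1/(-393448680 - 1/2840) = 1/(-1117394251201/2840) = -2840/1117394251201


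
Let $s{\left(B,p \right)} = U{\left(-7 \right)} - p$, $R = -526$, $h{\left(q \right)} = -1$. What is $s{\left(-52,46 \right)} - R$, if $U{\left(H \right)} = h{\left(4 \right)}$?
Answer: $479$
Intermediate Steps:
$U{\left(H \right)} = -1$
$s{\left(B,p \right)} = -1 - p$
$s{\left(-52,46 \right)} - R = \left(-1 - 46\right) - -526 = \left(-1 - 46\right) + 526 = -47 + 526 = 479$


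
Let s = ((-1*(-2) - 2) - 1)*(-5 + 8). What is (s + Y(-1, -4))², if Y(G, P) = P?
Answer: 49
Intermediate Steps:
s = -3 (s = ((2 - 2) - 1)*3 = (0 - 1)*3 = -1*3 = -3)
(s + Y(-1, -4))² = (-3 - 4)² = (-7)² = 49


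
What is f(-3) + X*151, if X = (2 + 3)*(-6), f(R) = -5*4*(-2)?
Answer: -4490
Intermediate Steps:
f(R) = 40 (f(R) = -20*(-2) = 40)
X = -30 (X = 5*(-6) = -30)
f(-3) + X*151 = 40 - 30*151 = 40 - 4530 = -4490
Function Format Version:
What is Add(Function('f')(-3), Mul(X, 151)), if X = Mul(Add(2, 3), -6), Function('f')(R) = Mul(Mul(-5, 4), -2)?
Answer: -4490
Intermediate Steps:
Function('f')(R) = 40 (Function('f')(R) = Mul(-20, -2) = 40)
X = -30 (X = Mul(5, -6) = -30)
Add(Function('f')(-3), Mul(X, 151)) = Add(40, Mul(-30, 151)) = Add(40, -4530) = -4490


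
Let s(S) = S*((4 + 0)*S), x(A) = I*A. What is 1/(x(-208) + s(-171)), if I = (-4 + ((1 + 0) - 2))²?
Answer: 1/111764 ≈ 8.9474e-6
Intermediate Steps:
I = 25 (I = (-4 + (1 - 2))² = (-4 - 1)² = (-5)² = 25)
x(A) = 25*A
s(S) = 4*S² (s(S) = S*(4*S) = 4*S²)
1/(x(-208) + s(-171)) = 1/(25*(-208) + 4*(-171)²) = 1/(-5200 + 4*29241) = 1/(-5200 + 116964) = 1/111764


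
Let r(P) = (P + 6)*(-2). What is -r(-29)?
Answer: -46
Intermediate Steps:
r(P) = -12 - 2*P (r(P) = (6 + P)*(-2) = -12 - 2*P)
-r(-29) = -(-12 - 2*(-29)) = -(-12 + 58) = -1*46 = -46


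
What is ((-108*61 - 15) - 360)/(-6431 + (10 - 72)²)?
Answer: 6963/2587 ≈ 2.6915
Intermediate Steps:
((-108*61 - 15) - 360)/(-6431 + (10 - 72)²) = ((-6588 - 15) - 360)/(-6431 + (-62)²) = (-6603 - 360)/(-6431 + 3844) = -6963/(-2587) = -6963*(-1/2587) = 6963/2587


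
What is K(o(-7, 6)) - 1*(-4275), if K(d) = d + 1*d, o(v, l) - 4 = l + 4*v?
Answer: 4239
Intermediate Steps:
o(v, l) = 4 + l + 4*v (o(v, l) = 4 + (l + 4*v) = 4 + l + 4*v)
K(d) = 2*d (K(d) = d + d = 2*d)
K(o(-7, 6)) - 1*(-4275) = 2*(4 + 6 + 4*(-7)) - 1*(-4275) = 2*(4 + 6 - 28) + 4275 = 2*(-18) + 4275 = -36 + 4275 = 4239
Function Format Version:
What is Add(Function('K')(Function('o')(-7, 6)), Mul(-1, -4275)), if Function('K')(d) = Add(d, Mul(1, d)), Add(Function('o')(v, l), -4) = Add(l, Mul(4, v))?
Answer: 4239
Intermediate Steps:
Function('o')(v, l) = Add(4, l, Mul(4, v)) (Function('o')(v, l) = Add(4, Add(l, Mul(4, v))) = Add(4, l, Mul(4, v)))
Function('K')(d) = Mul(2, d) (Function('K')(d) = Add(d, d) = Mul(2, d))
Add(Function('K')(Function('o')(-7, 6)), Mul(-1, -4275)) = Add(Mul(2, Add(4, 6, Mul(4, -7))), Mul(-1, -4275)) = Add(Mul(2, Add(4, 6, -28)), 4275) = Add(Mul(2, -18), 4275) = Add(-36, 4275) = 4239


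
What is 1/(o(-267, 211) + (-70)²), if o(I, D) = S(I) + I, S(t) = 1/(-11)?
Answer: 11/50962 ≈ 0.00021585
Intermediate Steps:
S(t) = -1/11
o(I, D) = -1/11 + I
1/(o(-267, 211) + (-70)²) = 1/((-1/11 - 267) + (-70)²) = 1/(-2938/11 + 4900) = 1/(50962/11) = 11/50962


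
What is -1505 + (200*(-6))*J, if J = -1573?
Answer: 1886095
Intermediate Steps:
-1505 + (200*(-6))*J = -1505 + (200*(-6))*(-1573) = -1505 - 1200*(-1573) = -1505 + 1887600 = 1886095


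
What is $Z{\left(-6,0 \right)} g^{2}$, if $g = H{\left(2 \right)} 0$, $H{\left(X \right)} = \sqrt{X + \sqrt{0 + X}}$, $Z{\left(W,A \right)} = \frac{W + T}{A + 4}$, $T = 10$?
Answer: $0$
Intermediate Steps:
$Z{\left(W,A \right)} = \frac{10 + W}{4 + A}$ ($Z{\left(W,A \right)} = \frac{W + 10}{A + 4} = \frac{10 + W}{4 + A}$)
$H{\left(X \right)} = \sqrt{X + \sqrt{X}}$
$g = 0$ ($g = \sqrt{2 + \sqrt{2}} \cdot 0 = 0$)
$Z{\left(-6,0 \right)} g^{2} = \frac{10 - 6}{4 + 0} \cdot 0^{2} = \frac{1}{4} \cdot 4 \cdot 0 = 1 \cdot 0 = 0$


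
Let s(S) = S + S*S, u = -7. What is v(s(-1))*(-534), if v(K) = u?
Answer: 3738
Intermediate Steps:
s(S) = S + S²
v(K) = -7
v(s(-1))*(-534) = -7*(-534) = 3738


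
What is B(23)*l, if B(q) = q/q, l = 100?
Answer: 100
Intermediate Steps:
B(q) = 1
B(23)*l = 1*100 = 100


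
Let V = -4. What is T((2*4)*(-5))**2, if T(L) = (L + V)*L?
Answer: 3097600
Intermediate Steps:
T(L) = L*(-4 + L) (T(L) = (L - 4)*L = (-4 + L)*L = L*(-4 + L))
T((2*4)*(-5))**2 = (((2*4)*(-5))*(-4 + (2*4)*(-5)))**2 = ((8*(-5))*(-4 + 8*(-5)))**2 = (-40*(-4 - 40))**2 = (-40*(-44))**2 = 1760**2 = 3097600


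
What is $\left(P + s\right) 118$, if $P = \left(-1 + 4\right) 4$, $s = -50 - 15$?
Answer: $-6254$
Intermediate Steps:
$s = -65$
$P = 12$ ($P = 3 \cdot 4 = 12$)
$\left(P + s\right) 118 = \left(12 - 65\right) 118 = \left(-53\right) 118 = -6254$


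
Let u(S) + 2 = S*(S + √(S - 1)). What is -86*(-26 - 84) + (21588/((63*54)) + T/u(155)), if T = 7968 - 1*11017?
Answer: 48851762933251/5160642111 + 472595*√154/573404679 ≈ 9466.2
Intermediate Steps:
T = -3049 (T = 7968 - 11017 = -3049)
u(S) = -2 + S*(S + √(-1 + S)) (u(S) = -2 + S*(S + √(S - 1)) = -2 + S*(S + √(-1 + S)))
-86*(-26 - 84) + (21588/((63*54)) + T/u(155)) = -86*(-26 - 84) + (21588/((63*54)) - 3049/(-2 + 155² + 155*√(-1 + 155))) = -86*(-110) + (21588/3402 - 3049/(-2 + 24025 + 155*√154)) = 9460 + (21588*(1/3402) - 3049/(24023 + 155*√154)) = 9460 + (514/81 - 3049/(24023 + 155*√154)) = 766774/81 - 3049/(24023 + 155*√154)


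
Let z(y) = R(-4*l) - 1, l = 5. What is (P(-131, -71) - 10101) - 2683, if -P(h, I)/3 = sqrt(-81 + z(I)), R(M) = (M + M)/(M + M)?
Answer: -12784 - 27*I ≈ -12784.0 - 27.0*I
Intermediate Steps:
R(M) = 1 (R(M) = (2*M)/((2*M)) = (2*M)*(1/(2*M)) = 1)
z(y) = 0 (z(y) = 1 - 1 = 0)
P(h, I) = -27*I (P(h, I) = -3*sqrt(-81 + 0) = -27*I)
(P(-131, -71) - 10101) - 2683 = (-27*I - 10101) - 2683 = (-10101 - 27*I) - 2683 = -12784 - 27*I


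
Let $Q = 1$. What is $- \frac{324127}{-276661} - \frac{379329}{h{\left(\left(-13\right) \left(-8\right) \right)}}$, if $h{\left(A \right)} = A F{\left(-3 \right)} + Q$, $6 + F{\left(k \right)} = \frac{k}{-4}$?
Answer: $\frac{105122189684}{150780245} \approx 697.19$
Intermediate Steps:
$F{\left(k \right)} = -6 - \frac{k}{4}$ ($F{\left(k \right)} = -6 + \frac{k}{-4} = -6 + k \left(- \frac{1}{4}\right) = -6 - \frac{k}{4}$)
$h{\left(A \right)} = 1 - \frac{21 A}{4}$ ($h{\left(A \right)} = A \left(-6 - - \frac{3}{4}\right) + 1 = A \left(-6 + \frac{3}{4}\right) + 1 = A \left(- \frac{21}{4}\right) + 1 = - \frac{21 A}{4} + 1 = 1 - \frac{21 A}{4}$)
$- \frac{324127}{-276661} - \frac{379329}{h{\left(\left(-13\right) \left(-8\right) \right)}} = - \frac{324127}{-276661} - \frac{379329}{1 - \frac{21 \left(\left(-13\right) \left(-8\right)\right)}{4}} = \left(-324127\right) \left(- \frac{1}{276661}\right) - \frac{379329}{1 - 546} = \frac{324127}{276661} - \frac{379329}{1 - 546} = \frac{324127}{276661} - \frac{379329}{-545} = \frac{324127}{276661} - - \frac{379329}{545} = \frac{324127}{276661} + \frac{379329}{545} = \frac{105122189684}{150780245}$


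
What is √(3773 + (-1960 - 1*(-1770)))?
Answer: √3583 ≈ 59.858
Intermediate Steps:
√(3773 + (-1960 - 1*(-1770))) = √(3773 + (-1960 + 1770)) = √(3773 - 190) = √3583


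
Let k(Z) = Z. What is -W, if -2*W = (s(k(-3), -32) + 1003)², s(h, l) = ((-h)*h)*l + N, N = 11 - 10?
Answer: 834632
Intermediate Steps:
N = 1
s(h, l) = 1 - l*h² (s(h, l) = ((-h)*h)*l + 1 = (-h²)*l + 1 = -l*h² + 1 = 1 - l*h²)
W = -834632 (W = -((1 - 1*(-32)*(-3)²) + 1003)²/2 = -((1 - 1*(-32)*9) + 1003)²/2 = -((1 + 288) + 1003)²/2 = -(289 + 1003)²/2 = -½*1292² = -½*1669264 = -834632)
-W = -1*(-834632) = 834632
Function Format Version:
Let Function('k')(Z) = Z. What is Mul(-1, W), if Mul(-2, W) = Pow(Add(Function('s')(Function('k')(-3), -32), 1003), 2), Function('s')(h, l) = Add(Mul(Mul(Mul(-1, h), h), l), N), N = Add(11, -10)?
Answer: 834632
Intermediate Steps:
N = 1
Function('s')(h, l) = Add(1, Mul(-1, l, Pow(h, 2))) (Function('s')(h, l) = Add(Mul(Mul(Mul(-1, h), h), l), 1) = Add(Mul(Mul(-1, Pow(h, 2)), l), 1) = Add(Mul(-1, l, Pow(h, 2)), 1) = Add(1, Mul(-1, l, Pow(h, 2))))
W = -834632 (W = Mul(Rational(-1, 2), Pow(Add(Add(1, Mul(-1, -32, Pow(-3, 2))), 1003), 2)) = Mul(Rational(-1, 2), Pow(Add(Add(1, Mul(-1, -32, 9)), 1003), 2)) = Mul(Rational(-1, 2), Pow(Add(Add(1, 288), 1003), 2)) = Mul(Rational(-1, 2), Pow(Add(289, 1003), 2)) = Mul(Rational(-1, 2), Pow(1292, 2)) = Mul(Rational(-1, 2), 1669264) = -834632)
Mul(-1, W) = Mul(-1, -834632) = 834632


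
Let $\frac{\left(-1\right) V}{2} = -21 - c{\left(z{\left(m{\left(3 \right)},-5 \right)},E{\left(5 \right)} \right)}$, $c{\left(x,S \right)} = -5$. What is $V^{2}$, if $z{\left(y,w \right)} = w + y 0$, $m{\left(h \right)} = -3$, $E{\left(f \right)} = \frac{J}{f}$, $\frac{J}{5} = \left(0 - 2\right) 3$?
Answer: $1024$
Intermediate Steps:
$J = -30$ ($J = 5 \left(0 - 2\right) 3 = 5 \left(\left(-2\right) 3\right) = 5 \left(-6\right) = -30$)
$E{\left(f \right)} = - \frac{30}{f}$
$z{\left(y,w \right)} = w$ ($z{\left(y,w \right)} = w + 0 = w$)
$V = 32$ ($V = - 2 \left(-21 - -5\right) = - 2 \left(-21 + 5\right) = \left(-2\right) \left(-16\right) = 32$)
$V^{2} = 32^{2} = 1024$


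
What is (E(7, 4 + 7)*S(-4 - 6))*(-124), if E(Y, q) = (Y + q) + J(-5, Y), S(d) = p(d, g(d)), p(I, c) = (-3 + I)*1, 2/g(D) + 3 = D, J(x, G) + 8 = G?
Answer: 27404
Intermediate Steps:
J(x, G) = -8 + G
g(D) = 2/(-3 + D)
p(I, c) = -3 + I
S(d) = -3 + d
E(Y, q) = -8 + q + 2*Y (E(Y, q) = (Y + q) + (-8 + Y) = -8 + q + 2*Y)
(E(7, 4 + 7)*S(-4 - 6))*(-124) = ((-8 + (4 + 7) + 2*7)*(-3 + (-4 - 6)))*(-124) = ((-8 + 11 + 14)*(-3 - 10))*(-124) = (17*(-13))*(-124) = -221*(-124) = 27404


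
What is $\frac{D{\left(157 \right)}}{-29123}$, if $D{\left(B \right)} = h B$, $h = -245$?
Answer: $\frac{38465}{29123} \approx 1.3208$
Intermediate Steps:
$D{\left(B \right)} = - 245 B$
$\frac{D{\left(157 \right)}}{-29123} = \frac{\left(-245\right) 157}{-29123} = \left(-38465\right) \left(- \frac{1}{29123}\right) = \frac{38465}{29123}$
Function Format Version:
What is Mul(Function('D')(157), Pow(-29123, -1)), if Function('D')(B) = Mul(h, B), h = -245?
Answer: Rational(38465, 29123) ≈ 1.3208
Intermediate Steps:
Function('D')(B) = Mul(-245, B)
Mul(Function('D')(157), Pow(-29123, -1)) = Mul(Mul(-245, 157), Pow(-29123, -1)) = Mul(-38465, Rational(-1, 29123)) = Rational(38465, 29123)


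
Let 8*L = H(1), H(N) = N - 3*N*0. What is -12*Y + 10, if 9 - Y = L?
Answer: -193/2 ≈ -96.500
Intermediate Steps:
H(N) = N (H(N) = N + 0 = N)
L = ⅛ (L = (⅛)*1 = ⅛ ≈ 0.12500)
Y = 71/8 (Y = 9 - 1*⅛ = 9 - ⅛ = 71/8 ≈ 8.8750)
-12*Y + 10 = -12*71/8 + 10 = -213/2 + 10 = -193/2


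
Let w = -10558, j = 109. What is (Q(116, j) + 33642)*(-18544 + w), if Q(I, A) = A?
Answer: -982221602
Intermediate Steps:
(Q(116, j) + 33642)*(-18544 + w) = (109 + 33642)*(-18544 - 10558) = 33751*(-29102) = -982221602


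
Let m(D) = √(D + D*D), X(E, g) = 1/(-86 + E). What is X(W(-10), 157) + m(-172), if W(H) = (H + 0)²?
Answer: 1/14 + 6*√817 ≈ 171.57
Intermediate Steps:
W(H) = H²
m(D) = √(D + D²)
X(W(-10), 157) + m(-172) = 1/(-86 + (-10)²) + √(-172*(1 - 172)) = 1/(-86 + 100) + √(-172*(-171)) = 1/14 + √29412 = 1/14 + 6*√817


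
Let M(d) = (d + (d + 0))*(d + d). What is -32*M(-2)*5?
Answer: -2560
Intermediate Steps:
M(d) = 4*d**2 (M(d) = (d + d)*(2*d) = (2*d)*(2*d) = 4*d**2)
-32*M(-2)*5 = -128*(-2)**2*5 = -128*4*5 = -32*16*5 = -512*5 = -2560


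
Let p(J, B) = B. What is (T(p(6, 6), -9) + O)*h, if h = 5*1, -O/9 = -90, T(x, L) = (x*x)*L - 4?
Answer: 2410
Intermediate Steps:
T(x, L) = -4 + L*x² (T(x, L) = x²*L - 4 = L*x² - 4 = -4 + L*x²)
O = 810 (O = -9*(-90) = 810)
h = 5
(T(p(6, 6), -9) + O)*h = ((-4 - 9*6²) + 810)*5 = ((-4 - 9*36) + 810)*5 = ((-4 - 324) + 810)*5 = (-328 + 810)*5 = 482*5 = 2410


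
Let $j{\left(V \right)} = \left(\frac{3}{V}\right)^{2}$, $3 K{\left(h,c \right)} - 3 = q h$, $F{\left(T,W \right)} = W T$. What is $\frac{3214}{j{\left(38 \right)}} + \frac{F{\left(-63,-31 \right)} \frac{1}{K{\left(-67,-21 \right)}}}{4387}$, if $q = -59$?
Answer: $\frac{80544702784283}{156194748} \approx 5.1567 \cdot 10^{5}$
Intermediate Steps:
$F{\left(T,W \right)} = T W$
$K{\left(h,c \right)} = 1 - \frac{59 h}{3}$ ($K{\left(h,c \right)} = 1 + \frac{\left(-59\right) h}{3} = 1 - \frac{59 h}{3}$)
$j{\left(V \right)} = \frac{9}{V^{2}}$
$\frac{3214}{j{\left(38 \right)}} + \frac{F{\left(-63,-31 \right)} \frac{1}{K{\left(-67,-21 \right)}}}{4387} = \frac{3214}{9 \cdot \frac{1}{1444}} + \frac{\left(-63\right) \left(-31\right) \frac{1}{1 - - \frac{3953}{3}}}{4387} = \frac{3214}{9 \cdot \frac{1}{1444}} + \frac{1953}{1 + \frac{3953}{3}} \cdot \frac{1}{4387} = \frac{3214}{\frac{9}{1444}} + \frac{1953}{\frac{3956}{3}} \cdot \frac{1}{4387} = 3214 \cdot \frac{1444}{9} + 1953 \cdot \frac{3}{3956} \cdot \frac{1}{4387} = \frac{4641016}{9} + \frac{5859}{3956} \cdot \frac{1}{4387} = \frac{4641016}{9} + \frac{5859}{17354972} = \frac{80544702784283}{156194748}$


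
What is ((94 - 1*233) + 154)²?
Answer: 225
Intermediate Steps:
((94 - 1*233) + 154)² = ((94 - 233) + 154)² = (-139 + 154)² = 15² = 225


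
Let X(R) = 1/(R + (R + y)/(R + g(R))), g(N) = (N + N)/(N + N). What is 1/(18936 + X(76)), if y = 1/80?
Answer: 474241/8980233736 ≈ 5.2809e-5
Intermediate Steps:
g(N) = 1 (g(N) = (2*N)/((2*N)) = (2*N)*(1/(2*N)) = 1)
y = 1/80 ≈ 0.012500
X(R) = 1/(R + (1/80 + R)/(1 + R)) (X(R) = 1/(R + (R + 1/80)/(R + 1)) = 1/(R + (1/80 + R)/(1 + R)))
1/(18936 + X(76)) = 1/(18936 + 80*(1 + 76)/(1 + 80*76**2 + 160*76)) = 1/(18936 + 80*77/(1 + 80*5776 + 12160)) = 1/(18936 + 80*77/(1 + 462080 + 12160)) = 1/(18936 + 80*77/474241) = 1/(18936 + 80*(1/474241)*77) = 1/(18936 + 6160/474241) = 1/(8980233736/474241) = 474241/8980233736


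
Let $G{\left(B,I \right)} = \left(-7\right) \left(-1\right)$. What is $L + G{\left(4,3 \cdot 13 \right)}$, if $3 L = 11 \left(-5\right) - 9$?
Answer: $- \frac{43}{3} \approx -14.333$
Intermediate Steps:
$G{\left(B,I \right)} = 7$
$L = - \frac{64}{3}$ ($L = \frac{11 \left(-5\right) - 9}{3} = \frac{-55 - 9}{3} = \frac{1}{3} \left(-64\right) = - \frac{64}{3} \approx -21.333$)
$L + G{\left(4,3 \cdot 13 \right)} = - \frac{64}{3} + 7 = - \frac{43}{3}$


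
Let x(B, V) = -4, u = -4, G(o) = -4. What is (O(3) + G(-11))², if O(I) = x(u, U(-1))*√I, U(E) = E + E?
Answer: 64 + 32*√3 ≈ 119.43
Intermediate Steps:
U(E) = 2*E
O(I) = -4*√I
(O(3) + G(-11))² = (-4*√3 - 4)² = (-4 - 4*√3)²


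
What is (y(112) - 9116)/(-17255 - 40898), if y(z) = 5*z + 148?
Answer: 8408/58153 ≈ 0.14458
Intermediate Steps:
y(z) = 148 + 5*z
(y(112) - 9116)/(-17255 - 40898) = ((148 + 5*112) - 9116)/(-17255 - 40898) = ((148 + 560) - 9116)/(-58153) = (708 - 9116)*(-1/58153) = -8408*(-1/58153) = 8408/58153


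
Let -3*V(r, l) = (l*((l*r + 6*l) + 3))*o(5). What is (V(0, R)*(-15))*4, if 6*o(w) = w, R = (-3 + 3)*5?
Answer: 0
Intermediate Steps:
R = 0 (R = 0*5 = 0)
o(w) = w/6
V(r, l) = -5*l*(3 + 6*l + l*r)/18 (V(r, l) = -l*((l*r + 6*l) + 3)*(⅙)*5/3 = -l*((6*l + l*r) + 3)*5/(3*6) = -l*(3 + 6*l + l*r)*5/(3*6) = -5*l*(3 + 6*l + l*r)/18)
(V(0, R)*(-15))*4 = (-5/18*0*(3 + 6*0 + 0*0)*(-15))*4 = (-5/18*0*(3 + 0 + 0)*(-15))*4 = (-5/18*0*3*(-15))*4 = (0*(-15))*4 = 0*4 = 0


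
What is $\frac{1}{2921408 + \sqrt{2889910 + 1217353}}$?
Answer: $\frac{2921408}{8534620595201} - \frac{\sqrt{4107263}}{8534620595201} \approx 3.4206 \cdot 10^{-7}$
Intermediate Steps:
$\frac{1}{2921408 + \sqrt{2889910 + 1217353}} = \frac{1}{2921408 + \sqrt{4107263}}$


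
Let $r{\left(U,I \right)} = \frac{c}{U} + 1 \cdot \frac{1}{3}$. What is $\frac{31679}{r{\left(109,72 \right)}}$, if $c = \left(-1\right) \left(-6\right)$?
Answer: $\frac{10359033}{127} \approx 81567.0$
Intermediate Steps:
$c = 6$
$r{\left(U,I \right)} = \frac{1}{3} + \frac{6}{U}$ ($r{\left(U,I \right)} = \frac{6}{U} + 1 \cdot \frac{1}{3} = \frac{6}{U} + \frac{1}{3} = \frac{1}{3} + \frac{6}{U}$)
$\frac{31679}{r{\left(109,72 \right)}} = \frac{31679}{\frac{1}{3} \cdot \frac{1}{109} \left(18 + 109\right)} = \frac{31679}{\frac{1}{3} \cdot \frac{1}{109} \cdot 127} = \frac{31679}{\frac{127}{327}} = 31679 \cdot \frac{327}{127} = \frac{10359033}{127}$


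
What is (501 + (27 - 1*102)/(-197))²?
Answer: 9755907984/38809 ≈ 2.5138e+5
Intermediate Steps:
(501 + (27 - 1*102)/(-197))² = (501 + (27 - 102)*(-1/197))² = (501 - 75*(-1/197))² = (501 + 75/197)² = (98772/197)² = 9755907984/38809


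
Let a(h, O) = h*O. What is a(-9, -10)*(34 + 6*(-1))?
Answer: 2520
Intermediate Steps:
a(h, O) = O*h
a(-9, -10)*(34 + 6*(-1)) = (-10*(-9))*(34 + 6*(-1)) = 90*(34 - 6) = 90*28 = 2520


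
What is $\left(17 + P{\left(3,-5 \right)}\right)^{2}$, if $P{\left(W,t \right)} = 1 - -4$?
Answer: $484$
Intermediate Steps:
$P{\left(W,t \right)} = 5$ ($P{\left(W,t \right)} = 1 + 4 = 5$)
$\left(17 + P{\left(3,-5 \right)}\right)^{2} = \left(17 + 5\right)^{2} = 22^{2} = 484$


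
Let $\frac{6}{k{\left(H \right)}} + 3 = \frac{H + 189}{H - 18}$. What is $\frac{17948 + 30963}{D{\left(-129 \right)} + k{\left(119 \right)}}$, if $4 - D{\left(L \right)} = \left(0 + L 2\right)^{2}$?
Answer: $- \frac{244555}{332194} \approx -0.73618$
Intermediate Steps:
$D{\left(L \right)} = 4 - 4 L^{2}$ ($D{\left(L \right)} = 4 - \left(0 + L 2\right)^{2} = 4 - \left(0 + 2 L\right)^{2} = 4 - \left(2 L\right)^{2} = 4 - 4 L^{2}$)
$k{\left(H \right)} = \frac{6}{-3 + \frac{189 + H}{-18 + H}}$ ($k{\left(H \right)} = \frac{6}{-3 + \frac{H + 189}{H - 18}} = \frac{6}{-3 + \frac{189 + H}{-18 + H}}$)
$\frac{17948 + 30963}{D{\left(-129 \right)} + k{\left(119 \right)}} = \frac{17948 + 30963}{\left(4 - 4 \left(-129\right)^{2}\right) + \frac{6 \left(18 - 119\right)}{-243 + 2 \cdot 119}} = \frac{48911}{\left(4 - 66564\right) + \frac{6 \left(18 - 119\right)}{-243 + 238}} = \frac{48911}{\left(4 - 66564\right) + 6 \frac{1}{-5} \left(-101\right)} = \frac{48911}{-66560 + 6 \left(- \frac{1}{5}\right) \left(-101\right)} = \frac{48911}{-66560 + \frac{606}{5}} = \frac{48911}{- \frac{332194}{5}} = 48911 \left(- \frac{5}{332194}\right) = - \frac{244555}{332194}$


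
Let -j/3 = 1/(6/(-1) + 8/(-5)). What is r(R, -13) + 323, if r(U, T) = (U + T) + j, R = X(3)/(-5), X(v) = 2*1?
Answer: 58899/190 ≈ 309.99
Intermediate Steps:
X(v) = 2
R = -2/5 (R = 2/(-5) = 2*(-1/5) = -2/5 ≈ -0.40000)
j = 15/38 (j = -3/(6/(-1) + 8/(-5)) = -3/(6*(-1) + 8*(-1/5)) = -3/(-6 - 8/5) = -3/(-38/5) = -3*(-5/38) = 15/38 ≈ 0.39474)
r(U, T) = 15/38 + T + U (r(U, T) = (U + T) + 15/38 = (T + U) + 15/38 = 15/38 + T + U)
r(R, -13) + 323 = (15/38 - 13 - 2/5) + 323 = -2471/190 + 323 = 58899/190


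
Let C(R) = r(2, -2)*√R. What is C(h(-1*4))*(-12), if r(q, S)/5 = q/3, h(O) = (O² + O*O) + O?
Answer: -80*√7 ≈ -211.66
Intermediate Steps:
h(O) = O + 2*O² (h(O) = (O² + O²) + O = 2*O² + O = O + 2*O²)
r(q, S) = 5*q/3 (r(q, S) = 5*(q/3) = 5*q/3)
C(R) = 10*√R/3 (C(R) = ((5/3)*2)*√R = 10*√R/3)
C(h(-1*4))*(-12) = (10*√((-1*4)*(1 + 2*(-1*4)))/3)*(-12) = (10*√(-4*(1 + 2*(-4)))/3)*(-12) = (10*√(-4*(1 - 8))/3)*(-12) = (10*√(-4*(-7))/3)*(-12) = (10*√28/3)*(-12) = (10*(2*√7)/3)*(-12) = (20*√7/3)*(-12) = -80*√7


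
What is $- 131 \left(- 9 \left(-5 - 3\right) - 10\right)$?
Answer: $-8122$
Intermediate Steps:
$- 131 \left(- 9 \left(-5 - 3\right) - 10\right) = - 131 \left(\left(-9\right) \left(-8\right) - 10\right) = - 131 \left(72 - 10\right) = \left(-131\right) 62 = -8122$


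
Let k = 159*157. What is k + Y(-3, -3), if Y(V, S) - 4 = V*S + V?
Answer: 24973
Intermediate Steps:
Y(V, S) = 4 + V + S*V (Y(V, S) = 4 + (V*S + V) = 4 + (S*V + V) = 4 + (V + S*V) = 4 + V + S*V)
k = 24963
k + Y(-3, -3) = 24963 + (4 - 3 - 3*(-3)) = 24963 + (4 - 3 + 9) = 24963 + 10 = 24973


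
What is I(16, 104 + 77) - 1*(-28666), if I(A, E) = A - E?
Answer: 28501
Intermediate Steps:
I(16, 104 + 77) - 1*(-28666) = (16 - (104 + 77)) - 1*(-28666) = (16 - 1*181) + 28666 = (16 - 181) + 28666 = -165 + 28666 = 28501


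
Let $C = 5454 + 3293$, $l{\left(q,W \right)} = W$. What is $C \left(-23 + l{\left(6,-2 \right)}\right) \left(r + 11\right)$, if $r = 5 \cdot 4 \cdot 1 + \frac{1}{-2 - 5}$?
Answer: $- \frac{47233800}{7} \approx -6.7477 \cdot 10^{6}$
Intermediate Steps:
$r = \frac{139}{7}$ ($r = 5 \cdot 4 + \frac{1}{-7} = 20 - \frac{1}{7} = \frac{139}{7} \approx 19.857$)
$C = 8747$
$C \left(-23 + l{\left(6,-2 \right)}\right) \left(r + 11\right) = 8747 \left(-23 - 2\right) \left(\frac{139}{7} + 11\right) = 8747 \left(\left(-25\right) \frac{216}{7}\right) = 8747 \left(- \frac{5400}{7}\right) = - \frac{47233800}{7}$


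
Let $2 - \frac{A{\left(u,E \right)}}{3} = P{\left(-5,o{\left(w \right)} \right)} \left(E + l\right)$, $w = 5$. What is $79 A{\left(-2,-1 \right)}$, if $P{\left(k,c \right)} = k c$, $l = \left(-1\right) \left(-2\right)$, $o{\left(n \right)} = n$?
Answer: $6399$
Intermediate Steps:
$l = 2$
$P{\left(k,c \right)} = c k$
$A{\left(u,E \right)} = 156 + 75 E$ ($A{\left(u,E \right)} = 6 - 3 \cdot 5 \left(-5\right) \left(E + 2\right) = 6 - 3 \left(- 25 \left(2 + E\right)\right) = 6 - 3 \left(-50 - 25 E\right) = 6 + \left(150 + 75 E\right) = 156 + 75 E$)
$79 A{\left(-2,-1 \right)} = 79 \left(156 + 75 \left(-1\right)\right) = 79 \left(156 - 75\right) = 79 \cdot 81 = 6399$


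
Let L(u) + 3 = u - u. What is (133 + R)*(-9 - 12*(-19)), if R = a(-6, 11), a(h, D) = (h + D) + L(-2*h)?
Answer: 29565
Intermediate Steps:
L(u) = -3 (L(u) = -3 + (u - u) = -3 + 0 = -3)
a(h, D) = -3 + D + h (a(h, D) = (h + D) - 3 = (D + h) - 3 = -3 + D + h)
R = 2 (R = -3 + 11 - 6 = 2)
(133 + R)*(-9 - 12*(-19)) = (133 + 2)*(-9 - 12*(-19)) = 135*(-9 + 228) = 135*219 = 29565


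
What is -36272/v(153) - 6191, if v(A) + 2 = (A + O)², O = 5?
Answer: -77288007/12481 ≈ -6192.5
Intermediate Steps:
v(A) = -2 + (5 + A)² (v(A) = -2 + (A + 5)² = -2 + (5 + A)²)
-36272/v(153) - 6191 = -36272/(-2 + (5 + 153)²) - 6191 = -36272/(-2 + 158²) - 6191 = -36272/(-2 + 24964) - 6191 = -36272/24962 - 6191 = -36272*1/24962 - 6191 = -18136/12481 - 6191 = -77288007/12481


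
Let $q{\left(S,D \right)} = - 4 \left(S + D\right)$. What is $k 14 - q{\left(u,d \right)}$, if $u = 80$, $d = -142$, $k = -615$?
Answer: $-8858$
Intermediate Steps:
$q{\left(S,D \right)} = - 4 D - 4 S$ ($q{\left(S,D \right)} = - 4 \left(D + S\right) = - 4 D - 4 S$)
$k 14 - q{\left(u,d \right)} = \left(-615\right) 14 - \left(\left(-4\right) \left(-142\right) - 320\right) = -8610 - \left(568 - 320\right) = -8610 - 248 = -8858$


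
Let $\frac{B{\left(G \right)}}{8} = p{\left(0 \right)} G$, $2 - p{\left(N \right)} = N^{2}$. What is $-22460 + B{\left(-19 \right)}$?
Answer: $-22764$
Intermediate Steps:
$p{\left(N \right)} = 2 - N^{2}$
$B{\left(G \right)} = 16 G$ ($B{\left(G \right)} = 8 \left(2 - 0^{2}\right) G = 8 \left(2 - 0\right) G = 8 \left(2 + 0\right) G = 8 \cdot 2 G = 16 G$)
$-22460 + B{\left(-19 \right)} = -22460 + 16 \left(-19\right) = -22460 - 304 = -22764$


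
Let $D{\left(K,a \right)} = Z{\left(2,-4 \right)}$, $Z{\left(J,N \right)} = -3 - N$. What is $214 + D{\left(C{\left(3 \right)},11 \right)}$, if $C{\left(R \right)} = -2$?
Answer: $215$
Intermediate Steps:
$D{\left(K,a \right)} = 1$ ($D{\left(K,a \right)} = -3 - -4 = -3 + 4 = 1$)
$214 + D{\left(C{\left(3 \right)},11 \right)} = 214 + 1 = 215$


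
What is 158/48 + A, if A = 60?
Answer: 1519/24 ≈ 63.292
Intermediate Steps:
158/48 + A = 158/48 + 60 = (1/48)*158 + 60 = 79/24 + 60 = 1519/24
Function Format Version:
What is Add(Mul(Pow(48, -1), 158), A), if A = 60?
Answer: Rational(1519, 24) ≈ 63.292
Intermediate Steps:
Add(Mul(Pow(48, -1), 158), A) = Add(Mul(Pow(48, -1), 158), 60) = Add(Mul(Rational(1, 48), 158), 60) = Add(Rational(79, 24), 60) = Rational(1519, 24)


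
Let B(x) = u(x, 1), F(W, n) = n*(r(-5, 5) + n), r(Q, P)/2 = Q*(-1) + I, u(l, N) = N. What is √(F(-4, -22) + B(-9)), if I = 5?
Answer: 3*√5 ≈ 6.7082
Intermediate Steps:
r(Q, P) = 10 - 2*Q (r(Q, P) = 2*(Q*(-1) + 5) = 2*(-Q + 5) = 2*(5 - Q) = 10 - 2*Q)
F(W, n) = n*(20 + n) (F(W, n) = n*((10 - 2*(-5)) + n) = n*((10 + 10) + n) = n*(20 + n))
B(x) = 1
√(F(-4, -22) + B(-9)) = √(-22*(20 - 22) + 1) = √(-22*(-2) + 1) = √(44 + 1) = √45 = 3*√5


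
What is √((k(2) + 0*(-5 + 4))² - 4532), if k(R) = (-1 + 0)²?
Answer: I*√4531 ≈ 67.313*I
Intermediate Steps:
k(R) = 1 (k(R) = (-1)² = 1)
√((k(2) + 0*(-5 + 4))² - 4532) = √((1 + 0*(-5 + 4))² - 4532) = √((1 + 0*(-1))² - 4532) = √((1 + 0)² - 4532) = √(1² - 4532) = √(1 - 4532) = √(-4531) = I*√4531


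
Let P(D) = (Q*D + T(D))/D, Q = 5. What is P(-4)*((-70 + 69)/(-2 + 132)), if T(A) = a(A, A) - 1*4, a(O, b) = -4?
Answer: -7/130 ≈ -0.053846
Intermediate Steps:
T(A) = -8 (T(A) = -4 - 1*4 = -4 - 4 = -8)
P(D) = (-8 + 5*D)/D (P(D) = (5*D - 8)/D = (-8 + 5*D)/D)
P(-4)*((-70 + 69)/(-2 + 132)) = (5 - 8/(-4))*((-70 + 69)/(-2 + 132)) = (5 - 8*(-¼))*(-1/130) = (5 + 2)*(-1*1/130) = 7*(-1/130) = -7/130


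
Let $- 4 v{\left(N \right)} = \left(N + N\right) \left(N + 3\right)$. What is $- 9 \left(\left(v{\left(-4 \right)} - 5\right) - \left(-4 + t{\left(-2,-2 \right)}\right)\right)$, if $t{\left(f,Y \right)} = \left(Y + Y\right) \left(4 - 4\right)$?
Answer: $27$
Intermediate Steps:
$t{\left(f,Y \right)} = 0$ ($t{\left(f,Y \right)} = 2 Y 0 = 0$)
$v{\left(N \right)} = - \frac{N \left(3 + N\right)}{2}$ ($v{\left(N \right)} = - \frac{\left(N + N\right) \left(N + 3\right)}{4} = - \frac{2 N \left(3 + N\right)}{4} = - \frac{N \left(3 + N\right)}{2}$)
$- 9 \left(\left(v{\left(-4 \right)} - 5\right) - \left(-4 + t{\left(-2,-2 \right)}\right)\right) = - 9 \left(\left(\left(- \frac{1}{2}\right) \left(-4\right) \left(3 - 4\right) - 5\right) + \left(4 - 0\right)\right) = - 9 \left(\left(\left(- \frac{1}{2}\right) \left(-4\right) \left(-1\right) - 5\right) + \left(4 + 0\right)\right) = - 9 \left(\left(-2 - 5\right) + 4\right) = - 9 \left(-7 + 4\right) = \left(-9\right) \left(-3\right) = 27$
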